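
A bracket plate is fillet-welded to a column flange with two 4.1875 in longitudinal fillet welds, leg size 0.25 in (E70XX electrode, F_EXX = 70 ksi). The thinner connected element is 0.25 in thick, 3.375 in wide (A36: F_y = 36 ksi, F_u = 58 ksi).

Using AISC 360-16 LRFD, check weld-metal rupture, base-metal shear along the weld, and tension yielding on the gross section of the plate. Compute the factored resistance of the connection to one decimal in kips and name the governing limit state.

27.3 kips (gross-section yield governs)

Weld metal: throat = 0.707×0.25 = 0.17675 in, L = 2×4.1875 = 8.375 in. φR_n = 0.75 × 0.6 × 70 × 0.17675 × 8.375 = 46.6 kips.
Base metal shear (0.25 in plate): yield φR_n = 1.0×0.6×36×0.25×8.375 = 45.2 kips; rupture φR_n = 0.75×0.6×58×0.25×8.375 = 54.6 kips; take 45.2 kips (yield).
Tension yield (gross): A_g = 3.375×0.25 = 0.84375 in². φR_n = 0.90 × 36 × 0.84375 = 27.3 kips.
Governing: min(46.6, 45.2, 27.3) = 27.3 kips → gross-section yield.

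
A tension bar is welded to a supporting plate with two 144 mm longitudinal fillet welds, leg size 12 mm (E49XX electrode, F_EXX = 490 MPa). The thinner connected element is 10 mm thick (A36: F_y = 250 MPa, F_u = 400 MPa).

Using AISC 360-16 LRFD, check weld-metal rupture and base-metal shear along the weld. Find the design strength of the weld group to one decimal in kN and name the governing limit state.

Weld metal: throat = 0.707×12 = 8.484 mm, L = 2×144 = 288 mm. φR_n = 0.75 × 0.6 × 490 × 8.484 × 288 = 538.8 kN.
Base metal shear (10 mm plate): yield φR_n = 1.0×0.6×250×10×288 = 432.0 kN; rupture φR_n = 0.75×0.6×400×10×288 = 518.4 kN; take 432.0 kN (yield).
Governing: min(538.8, 432.0) = 432.0 kN → base-metal shear.

432.0 kN (base-metal shear governs)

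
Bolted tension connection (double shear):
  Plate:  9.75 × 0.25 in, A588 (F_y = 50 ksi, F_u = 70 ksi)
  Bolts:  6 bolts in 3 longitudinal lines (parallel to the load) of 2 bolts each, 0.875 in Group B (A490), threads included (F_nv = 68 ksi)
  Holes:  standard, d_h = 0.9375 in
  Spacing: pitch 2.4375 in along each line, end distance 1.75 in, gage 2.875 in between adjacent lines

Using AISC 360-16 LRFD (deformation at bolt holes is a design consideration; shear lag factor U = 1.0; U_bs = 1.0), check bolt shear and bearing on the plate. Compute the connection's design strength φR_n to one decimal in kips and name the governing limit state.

Bolt shear: A_b = π(0.875)²/4 = 0.60132 in². φR_n = 0.75 × 68 × 0.60132 × 6 × 2 = 368.0 kips.
Bearing (0.25 in plate, F_u = 70 ksi): end bolts L_c = 1.75 − 0.9375/2 = 1.28125, R_n = min(1.2×1.28125×0.25×70, 2.4×0.875×0.25×70) = 26.906 kips/bolt; interior L_c = 2.4375 − 0.9375 = 1.5, R_n = 31.5 kips/bolt. φR_n = 0.75 × (3×26.906 + 3×31.5) = 131.4 kips.
Governing: min(368.0, 131.4) = 131.4 kips → bearing.

131.4 kips (bearing governs)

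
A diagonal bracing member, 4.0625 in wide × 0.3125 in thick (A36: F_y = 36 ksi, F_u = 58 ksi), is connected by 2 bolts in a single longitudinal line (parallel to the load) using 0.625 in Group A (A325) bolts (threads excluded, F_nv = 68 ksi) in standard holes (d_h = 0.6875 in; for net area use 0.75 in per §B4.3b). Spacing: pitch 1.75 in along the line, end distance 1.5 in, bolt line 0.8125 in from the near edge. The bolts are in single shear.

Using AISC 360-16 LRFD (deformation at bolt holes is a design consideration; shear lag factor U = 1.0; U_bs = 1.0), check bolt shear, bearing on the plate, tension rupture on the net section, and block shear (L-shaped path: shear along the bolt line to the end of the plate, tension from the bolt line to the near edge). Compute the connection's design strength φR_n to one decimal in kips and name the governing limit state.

Bolt shear: A_b = π(0.625)²/4 = 0.3068 in². φR_n = 0.75 × 68 × 0.3068 × 2 × 1 = 31.3 kips.
Bearing (0.3125 in plate, F_u = 58 ksi): end bolts L_c = 1.5 − 0.6875/2 = 1.15625, R_n = min(1.2×1.15625×0.3125×58, 2.4×0.625×0.3125×58) = 25.148 kips/bolt; interior L_c = 1.75 − 0.6875 = 1.0625, R_n = 23.109 kips/bolt. φR_n = 0.75 × (1×25.148 + 1×23.109) = 36.2 kips.
Tension rupture (net): A_n = (4.0625 − 1×0.75)×0.3125 = 1.0352 in² (U = 1.0, A_e = A_n). φR_n = 0.75 × 58 × 1.0352 = 45.0 kips.
Block shear: shear path 1×[1.5+1×1.75] = 1×3.25 in, A_gv = 1.0156, A_nv = 1×(3.25 − 1.5×0.75)×0.3125 = 0.66406 in²; tension to near edge: (0.8125 − 0.5×0.75)×0.3125 = 0.13672 in². R_n = min(0.6×58×0.66406, 0.6×36×1.0156) + 1.0×58×0.13672 = min(23.109, 21.937) + 7.9298 = 29.867 kips. φR_n = 0.75 × 29.867 = 22.4 kips.
Governing: min(31.3, 36.2, 45.0, 22.4) = 22.4 kips → block shear.

22.4 kips (block shear governs)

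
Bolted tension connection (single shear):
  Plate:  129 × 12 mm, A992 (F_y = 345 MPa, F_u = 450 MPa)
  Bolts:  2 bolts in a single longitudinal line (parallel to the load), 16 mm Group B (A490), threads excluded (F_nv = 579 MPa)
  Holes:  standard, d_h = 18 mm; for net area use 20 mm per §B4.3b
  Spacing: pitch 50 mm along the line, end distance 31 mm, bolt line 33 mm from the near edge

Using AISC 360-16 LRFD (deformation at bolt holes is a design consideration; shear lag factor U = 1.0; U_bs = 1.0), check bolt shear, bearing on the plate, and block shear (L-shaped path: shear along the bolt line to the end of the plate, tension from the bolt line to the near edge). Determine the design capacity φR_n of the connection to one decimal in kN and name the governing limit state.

174.6 kN (bolt shear governs)

Bolt shear: A_b = π(16)²/4 = 201.06 mm². φR_n = 0.75 × 579 × 201.06 × 2 × 1 = 174.6 kN.
Bearing (12 mm plate, F_u = 450 MPa): end bolts L_c = 31 − 18/2 = 22, R_n = min(1.2×22×12×450, 2.4×16×12×450) = 142.56 kN/bolt; interior L_c = 50 − 18 = 32, R_n = 207.36 kN/bolt. φR_n = 0.75 × (1×142.56 + 1×207.36) = 262.4 kN.
Block shear: shear path 1×[31+1×50] = 1×81 mm, A_gv = 972, A_nv = 1×(81 − 1.5×20)×12 = 612 mm²; tension to near edge: (33 − 0.5×20)×12 = 276 mm². R_n = min(0.6×450×612, 0.6×345×972) + 1.0×450×276 = min(165.24, 201.2) + 124.2 = 289.44 kN. φR_n = 0.75 × 289.44 = 217.1 kN.
Governing: min(174.6, 262.4, 217.1) = 174.6 kN → bolt shear.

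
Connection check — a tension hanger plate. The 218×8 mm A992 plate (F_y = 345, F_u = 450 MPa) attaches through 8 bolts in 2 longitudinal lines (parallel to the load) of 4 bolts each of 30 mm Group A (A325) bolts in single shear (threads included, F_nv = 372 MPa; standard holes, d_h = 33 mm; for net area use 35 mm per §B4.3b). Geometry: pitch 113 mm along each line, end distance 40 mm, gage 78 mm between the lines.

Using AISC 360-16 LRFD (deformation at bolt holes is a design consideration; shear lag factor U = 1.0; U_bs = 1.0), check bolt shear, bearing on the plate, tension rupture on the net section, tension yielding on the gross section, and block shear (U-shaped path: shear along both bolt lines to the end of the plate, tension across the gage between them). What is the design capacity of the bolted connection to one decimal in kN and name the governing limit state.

399.6 kN (net-section rupture governs)

Bolt shear: A_b = π(30)²/4 = 706.86 mm². φR_n = 0.75 × 372 × 706.86 × 8 × 1 = 1577.7 kN.
Bearing (8 mm plate, F_u = 450 MPa): end bolts L_c = 40 − 33/2 = 23.5, R_n = min(1.2×23.5×8×450, 2.4×30×8×450) = 101.52 kN/bolt; interior L_c = 113 − 33 = 80, R_n = 259.2 kN/bolt. φR_n = 0.75 × (2×101.52 + 6×259.2) = 1318.7 kN.
Tension rupture (net): A_n = (218 − 2×35)×8 = 1184 mm² (U = 1.0, A_e = A_n). φR_n = 0.75 × 450 × 1184 = 399.6 kN.
Tension yield (gross): A_g = 218×8 = 1744 mm². φR_n = 0.90 × 345 × 1744 = 541.5 kN.
Block shear: shear path 2×[40+3×113] = 2×379 mm, A_gv = 6064, A_nv = 2×(379 − 3.5×35)×8 = 4104 mm²; tension across gage: (78 − 1×35)×8 = 344 mm². R_n = min(0.6×450×4104, 0.6×345×6064) + 1.0×450×344 = min(1108.1, 1255.2) + 154.8 = 1262.9 kN. φR_n = 0.75 × 1262.9 = 947.2 kN.
Governing: min(1577.7, 1318.7, 399.6, 541.5, 947.2) = 399.6 kN → net-section rupture.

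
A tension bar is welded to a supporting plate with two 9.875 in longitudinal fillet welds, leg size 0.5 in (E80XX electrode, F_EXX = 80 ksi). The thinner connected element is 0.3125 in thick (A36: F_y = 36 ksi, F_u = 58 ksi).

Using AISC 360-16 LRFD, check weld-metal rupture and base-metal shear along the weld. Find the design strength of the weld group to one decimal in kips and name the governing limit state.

Weld metal: throat = 0.707×0.5 = 0.3535 in, L = 2×9.875 = 19.75 in. φR_n = 0.75 × 0.6 × 80 × 0.3535 × 19.75 = 251.3 kips.
Base metal shear (0.3125 in plate): yield φR_n = 1.0×0.6×36×0.3125×19.75 = 133.3 kips; rupture φR_n = 0.75×0.6×58×0.3125×19.75 = 161.1 kips; take 133.3 kips (yield).
Governing: min(251.3, 133.3) = 133.3 kips → base-metal shear.

133.3 kips (base-metal shear governs)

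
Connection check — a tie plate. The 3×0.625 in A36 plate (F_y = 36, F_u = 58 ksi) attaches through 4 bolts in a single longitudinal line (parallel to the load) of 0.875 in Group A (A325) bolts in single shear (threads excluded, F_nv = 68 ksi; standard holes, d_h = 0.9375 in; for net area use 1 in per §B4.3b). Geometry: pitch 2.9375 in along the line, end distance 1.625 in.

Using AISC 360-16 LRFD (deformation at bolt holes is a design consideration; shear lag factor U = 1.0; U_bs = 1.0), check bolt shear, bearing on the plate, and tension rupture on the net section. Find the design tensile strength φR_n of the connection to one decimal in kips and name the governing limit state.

Bolt shear: A_b = π(0.875)²/4 = 0.60132 in². φR_n = 0.75 × 68 × 0.60132 × 4 × 1 = 122.7 kips.
Bearing (0.625 in plate, F_u = 58 ksi): end bolts L_c = 1.625 − 0.9375/2 = 1.15625, R_n = min(1.2×1.15625×0.625×58, 2.4×0.875×0.625×58) = 50.297 kips/bolt; interior L_c = 2.9375 − 0.9375 = 2, R_n = 76.125 kips/bolt. φR_n = 0.75 × (1×50.297 + 3×76.125) = 209.0 kips.
Tension rupture (net): A_n = (3 − 1×1)×0.625 = 1.25 in² (U = 1.0, A_e = A_n). φR_n = 0.75 × 58 × 1.25 = 54.4 kips.
Governing: min(122.7, 209.0, 54.4) = 54.4 kips → net-section rupture.

54.4 kips (net-section rupture governs)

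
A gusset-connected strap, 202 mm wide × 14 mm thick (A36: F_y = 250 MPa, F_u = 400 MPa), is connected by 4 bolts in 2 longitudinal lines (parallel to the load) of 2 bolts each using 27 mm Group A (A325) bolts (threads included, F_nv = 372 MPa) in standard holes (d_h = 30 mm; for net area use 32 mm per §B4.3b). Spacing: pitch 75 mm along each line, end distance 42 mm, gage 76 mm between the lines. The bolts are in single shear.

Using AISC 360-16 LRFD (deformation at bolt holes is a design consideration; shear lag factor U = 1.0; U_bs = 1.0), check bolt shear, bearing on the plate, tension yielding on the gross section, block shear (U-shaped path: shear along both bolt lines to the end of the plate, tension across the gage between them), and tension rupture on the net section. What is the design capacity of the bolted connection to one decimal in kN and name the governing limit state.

532.6 kN (block shear governs)

Bolt shear: A_b = π(27)²/4 = 572.56 mm². φR_n = 0.75 × 372 × 572.56 × 4 × 1 = 639.0 kN.
Bearing (14 mm plate, F_u = 400 MPa): end bolts L_c = 42 − 30/2 = 27, R_n = min(1.2×27×14×400, 2.4×27×14×400) = 181.44 kN/bolt; interior L_c = 75 − 30 = 45, R_n = 302.4 kN/bolt. φR_n = 0.75 × (2×181.44 + 2×302.4) = 725.8 kN.
Tension yield (gross): A_g = 202×14 = 2828 mm². φR_n = 0.90 × 250 × 2828 = 636.3 kN.
Block shear: shear path 2×[42+1×75] = 2×117 mm, A_gv = 3276, A_nv = 2×(117 − 1.5×32)×14 = 1932 mm²; tension across gage: (76 − 1×32)×14 = 616 mm². R_n = min(0.6×400×1932, 0.6×250×3276) + 1.0×400×616 = min(463.68, 491.4) + 246.4 = 710.08 kN. φR_n = 0.75 × 710.08 = 532.6 kN.
Tension rupture (net): A_n = (202 − 2×32)×14 = 1932 mm² (U = 1.0, A_e = A_n). φR_n = 0.75 × 400 × 1932 = 579.6 kN.
Governing: min(639.0, 725.8, 636.3, 532.6, 579.6) = 532.6 kN → block shear.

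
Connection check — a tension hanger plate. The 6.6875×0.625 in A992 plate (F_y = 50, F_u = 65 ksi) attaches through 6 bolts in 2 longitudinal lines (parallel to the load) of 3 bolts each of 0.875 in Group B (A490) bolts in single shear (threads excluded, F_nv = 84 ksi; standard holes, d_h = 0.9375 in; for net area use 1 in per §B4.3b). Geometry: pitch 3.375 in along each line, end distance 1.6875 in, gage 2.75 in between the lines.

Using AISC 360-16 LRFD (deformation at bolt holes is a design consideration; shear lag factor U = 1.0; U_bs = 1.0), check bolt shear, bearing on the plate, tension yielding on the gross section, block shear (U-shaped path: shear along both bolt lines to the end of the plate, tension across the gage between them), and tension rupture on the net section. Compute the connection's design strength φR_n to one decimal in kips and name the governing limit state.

142.8 kips (net-section rupture governs)

Bolt shear: A_b = π(0.875)²/4 = 0.60132 in². φR_n = 0.75 × 84 × 0.60132 × 6 × 1 = 227.3 kips.
Bearing (0.625 in plate, F_u = 65 ksi): end bolts L_c = 1.6875 − 0.9375/2 = 1.21875, R_n = min(1.2×1.21875×0.625×65, 2.4×0.875×0.625×65) = 59.414 kips/bolt; interior L_c = 3.375 − 0.9375 = 2.4375, R_n = 85.313 kips/bolt. φR_n = 0.75 × (2×59.414 + 4×85.313) = 345.1 kips.
Tension yield (gross): A_g = 6.6875×0.625 = 4.1797 in². φR_n = 0.90 × 50 × 4.1797 = 188.1 kips.
Block shear: shear path 2×[1.6875+2×3.375] = 2×8.4375 in, A_gv = 10.547, A_nv = 2×(8.4375 − 2.5×1)×0.625 = 7.4219 in²; tension across gage: (2.75 − 1×1)×0.625 = 1.0938 in². R_n = min(0.6×65×7.4219, 0.6×50×10.547) + 1.0×65×1.0938 = min(289.45, 316.41) + 71.097 = 360.55 kips. φR_n = 0.75 × 360.55 = 270.4 kips.
Tension rupture (net): A_n = (6.6875 − 2×1)×0.625 = 2.9297 in² (U = 1.0, A_e = A_n). φR_n = 0.75 × 65 × 2.9297 = 142.8 kips.
Governing: min(227.3, 345.1, 188.1, 270.4, 142.8) = 142.8 kips → net-section rupture.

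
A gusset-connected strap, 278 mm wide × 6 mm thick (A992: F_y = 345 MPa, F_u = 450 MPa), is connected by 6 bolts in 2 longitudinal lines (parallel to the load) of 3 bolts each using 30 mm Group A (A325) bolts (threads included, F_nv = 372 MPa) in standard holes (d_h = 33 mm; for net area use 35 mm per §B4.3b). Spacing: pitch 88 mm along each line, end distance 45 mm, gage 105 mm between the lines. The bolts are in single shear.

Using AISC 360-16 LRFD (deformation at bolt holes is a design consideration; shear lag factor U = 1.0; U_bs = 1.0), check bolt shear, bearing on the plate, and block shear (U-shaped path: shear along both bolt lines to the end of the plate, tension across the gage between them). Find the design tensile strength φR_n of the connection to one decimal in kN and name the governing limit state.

Bolt shear: A_b = π(30)²/4 = 706.86 mm². φR_n = 0.75 × 372 × 706.86 × 6 × 1 = 1183.3 kN.
Bearing (6 mm plate, F_u = 450 MPa): end bolts L_c = 45 − 33/2 = 28.5, R_n = min(1.2×28.5×6×450, 2.4×30×6×450) = 92.34 kN/bolt; interior L_c = 88 − 33 = 55, R_n = 178.2 kN/bolt. φR_n = 0.75 × (2×92.34 + 4×178.2) = 673.1 kN.
Block shear: shear path 2×[45+2×88] = 2×221 mm, A_gv = 2652, A_nv = 2×(221 − 2.5×35)×6 = 1602 mm²; tension across gage: (105 − 1×35)×6 = 420 mm². R_n = min(0.6×450×1602, 0.6×345×2652) + 1.0×450×420 = min(432.54, 548.96) + 189 = 621.54 kN. φR_n = 0.75 × 621.54 = 466.2 kN.
Governing: min(1183.3, 673.1, 466.2) = 466.2 kN → block shear.

466.2 kN (block shear governs)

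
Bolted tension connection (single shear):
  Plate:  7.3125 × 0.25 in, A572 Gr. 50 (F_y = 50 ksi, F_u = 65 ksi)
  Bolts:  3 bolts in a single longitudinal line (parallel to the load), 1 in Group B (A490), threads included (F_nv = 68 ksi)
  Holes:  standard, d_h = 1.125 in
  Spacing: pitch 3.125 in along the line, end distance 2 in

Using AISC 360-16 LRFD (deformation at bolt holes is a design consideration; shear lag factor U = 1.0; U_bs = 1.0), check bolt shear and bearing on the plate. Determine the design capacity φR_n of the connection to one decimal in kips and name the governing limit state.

Bolt shear: A_b = π(1)²/4 = 0.7854 in². φR_n = 0.75 × 68 × 0.7854 × 3 × 1 = 120.2 kips.
Bearing (0.25 in plate, F_u = 65 ksi): end bolts L_c = 2 − 1.125/2 = 1.4375, R_n = min(1.2×1.4375×0.25×65, 2.4×1×0.25×65) = 28.031 kips/bolt; interior L_c = 3.125 − 1.125 = 2, R_n = 39 kips/bolt. φR_n = 0.75 × (1×28.031 + 2×39) = 79.5 kips.
Governing: min(120.2, 79.5) = 79.5 kips → bearing.

79.5 kips (bearing governs)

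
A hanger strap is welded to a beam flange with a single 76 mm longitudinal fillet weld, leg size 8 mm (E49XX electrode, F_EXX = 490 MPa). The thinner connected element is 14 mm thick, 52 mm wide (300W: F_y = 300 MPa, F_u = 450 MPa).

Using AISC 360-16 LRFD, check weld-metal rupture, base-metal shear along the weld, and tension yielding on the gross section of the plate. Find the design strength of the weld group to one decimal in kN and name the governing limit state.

Weld metal: throat = 0.707×8 = 5.656 mm, L = 76 mm. φR_n = 0.75 × 0.6 × 490 × 5.656 × 76 = 94.8 kN.
Base metal shear (14 mm plate): yield φR_n = 1.0×0.6×300×14×76 = 191.5 kN; rupture φR_n = 0.75×0.6×450×14×76 = 215.5 kN; take 191.5 kN (yield).
Tension yield (gross): A_g = 52×14 = 728 mm². φR_n = 0.90 × 300 × 728 = 196.6 kN.
Governing: min(94.8, 191.5, 196.6) = 94.8 kN → weld metal.

94.8 kN (weld metal governs)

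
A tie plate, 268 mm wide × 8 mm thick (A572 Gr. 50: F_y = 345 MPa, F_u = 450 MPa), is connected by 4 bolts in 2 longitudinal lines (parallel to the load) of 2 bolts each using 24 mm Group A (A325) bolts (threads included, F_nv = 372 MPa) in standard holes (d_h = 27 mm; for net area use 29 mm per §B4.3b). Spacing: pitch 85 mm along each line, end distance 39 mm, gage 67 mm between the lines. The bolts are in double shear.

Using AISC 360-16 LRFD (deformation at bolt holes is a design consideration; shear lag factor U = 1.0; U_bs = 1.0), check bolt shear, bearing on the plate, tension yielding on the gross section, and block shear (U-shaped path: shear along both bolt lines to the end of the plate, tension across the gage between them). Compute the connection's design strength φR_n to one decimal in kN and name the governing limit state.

363.4 kN (block shear governs)

Bolt shear: A_b = π(24)²/4 = 452.39 mm². φR_n = 0.75 × 372 × 452.39 × 4 × 2 = 1009.7 kN.
Bearing (8 mm plate, F_u = 450 MPa): end bolts L_c = 39 − 27/2 = 25.5, R_n = min(1.2×25.5×8×450, 2.4×24×8×450) = 110.16 kN/bolt; interior L_c = 85 − 27 = 58, R_n = 207.36 kN/bolt. φR_n = 0.75 × (2×110.16 + 2×207.36) = 476.3 kN.
Tension yield (gross): A_g = 268×8 = 2144 mm². φR_n = 0.90 × 345 × 2144 = 665.7 kN.
Block shear: shear path 2×[39+1×85] = 2×124 mm, A_gv = 1984, A_nv = 2×(124 − 1.5×29)×8 = 1288 mm²; tension across gage: (67 − 1×29)×8 = 304 mm². R_n = min(0.6×450×1288, 0.6×345×1984) + 1.0×450×304 = min(347.76, 410.69) + 136.8 = 484.56 kN. φR_n = 0.75 × 484.56 = 363.4 kN.
Governing: min(1009.7, 476.3, 665.7, 363.4) = 363.4 kN → block shear.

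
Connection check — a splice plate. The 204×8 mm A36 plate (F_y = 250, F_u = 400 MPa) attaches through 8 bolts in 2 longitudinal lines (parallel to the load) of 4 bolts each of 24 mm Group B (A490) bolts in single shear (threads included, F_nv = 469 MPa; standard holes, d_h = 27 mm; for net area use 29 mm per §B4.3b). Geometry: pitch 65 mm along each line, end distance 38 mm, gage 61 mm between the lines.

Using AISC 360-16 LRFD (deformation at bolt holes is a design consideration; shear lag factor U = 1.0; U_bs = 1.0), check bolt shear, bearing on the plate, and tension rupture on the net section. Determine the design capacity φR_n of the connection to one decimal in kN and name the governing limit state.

Bolt shear: A_b = π(24)²/4 = 452.39 mm². φR_n = 0.75 × 469 × 452.39 × 8 × 1 = 1273.0 kN.
Bearing (8 mm plate, F_u = 400 MPa): end bolts L_c = 38 − 27/2 = 24.5, R_n = min(1.2×24.5×8×400, 2.4×24×8×400) = 94.08 kN/bolt; interior L_c = 65 − 27 = 38, R_n = 145.92 kN/bolt. φR_n = 0.75 × (2×94.08 + 6×145.92) = 797.8 kN.
Tension rupture (net): A_n = (204 − 2×29)×8 = 1168 mm² (U = 1.0, A_e = A_n). φR_n = 0.75 × 400 × 1168 = 350.4 kN.
Governing: min(1273.0, 797.8, 350.4) = 350.4 kN → net-section rupture.

350.4 kN (net-section rupture governs)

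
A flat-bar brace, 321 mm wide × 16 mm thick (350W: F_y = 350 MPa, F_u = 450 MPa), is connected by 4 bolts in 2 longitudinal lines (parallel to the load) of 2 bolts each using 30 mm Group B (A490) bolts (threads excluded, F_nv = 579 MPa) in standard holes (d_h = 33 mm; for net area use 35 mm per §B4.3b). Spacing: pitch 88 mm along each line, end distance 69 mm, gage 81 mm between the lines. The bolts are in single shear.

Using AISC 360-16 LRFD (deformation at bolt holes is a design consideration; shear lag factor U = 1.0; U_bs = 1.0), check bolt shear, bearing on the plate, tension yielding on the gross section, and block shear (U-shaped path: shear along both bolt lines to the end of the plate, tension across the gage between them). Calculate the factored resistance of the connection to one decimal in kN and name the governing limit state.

Bolt shear: A_b = π(30)²/4 = 706.86 mm². φR_n = 0.75 × 579 × 706.86 × 4 × 1 = 1227.8 kN.
Bearing (16 mm plate, F_u = 450 MPa): end bolts L_c = 69 − 33/2 = 52.5, R_n = min(1.2×52.5×16×450, 2.4×30×16×450) = 453.6 kN/bolt; interior L_c = 88 − 33 = 55, R_n = 475.2 kN/bolt. φR_n = 0.75 × (2×453.6 + 2×475.2) = 1393.2 kN.
Tension yield (gross): A_g = 321×16 = 5136 mm². φR_n = 0.90 × 350 × 5136 = 1617.8 kN.
Block shear: shear path 2×[69+1×88] = 2×157 mm, A_gv = 5024, A_nv = 2×(157 − 1.5×35)×16 = 3344 mm²; tension across gage: (81 − 1×35)×16 = 736 mm². R_n = min(0.6×450×3344, 0.6×350×5024) + 1.0×450×736 = min(902.88, 1055) + 331.2 = 1234.1 kN. φR_n = 0.75 × 1234.1 = 925.6 kN.
Governing: min(1227.8, 1393.2, 1617.8, 925.6) = 925.6 kN → block shear.

925.6 kN (block shear governs)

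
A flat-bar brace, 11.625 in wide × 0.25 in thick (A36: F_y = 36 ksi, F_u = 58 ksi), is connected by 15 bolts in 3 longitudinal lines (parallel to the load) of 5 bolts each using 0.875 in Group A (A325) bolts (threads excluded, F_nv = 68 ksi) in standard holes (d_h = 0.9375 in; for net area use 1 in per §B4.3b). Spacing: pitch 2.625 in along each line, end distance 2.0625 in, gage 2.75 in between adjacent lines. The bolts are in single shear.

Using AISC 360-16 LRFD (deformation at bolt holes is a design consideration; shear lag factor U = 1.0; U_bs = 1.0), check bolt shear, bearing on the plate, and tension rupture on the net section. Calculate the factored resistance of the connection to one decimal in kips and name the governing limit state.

93.8 kips (net-section rupture governs)

Bolt shear: A_b = π(0.875)²/4 = 0.60132 in². φR_n = 0.75 × 68 × 0.60132 × 15 × 1 = 460.0 kips.
Bearing (0.25 in plate, F_u = 58 ksi): end bolts L_c = 2.0625 − 0.9375/2 = 1.59375, R_n = min(1.2×1.59375×0.25×58, 2.4×0.875×0.25×58) = 27.731 kips/bolt; interior L_c = 2.625 − 0.9375 = 1.6875, R_n = 29.363 kips/bolt. φR_n = 0.75 × (3×27.731 + 12×29.363) = 326.7 kips.
Tension rupture (net): A_n = (11.625 − 3×1)×0.25 = 2.1563 in² (U = 1.0, A_e = A_n). φR_n = 0.75 × 58 × 2.1563 = 93.8 kips.
Governing: min(460.0, 326.7, 93.8) = 93.8 kips → net-section rupture.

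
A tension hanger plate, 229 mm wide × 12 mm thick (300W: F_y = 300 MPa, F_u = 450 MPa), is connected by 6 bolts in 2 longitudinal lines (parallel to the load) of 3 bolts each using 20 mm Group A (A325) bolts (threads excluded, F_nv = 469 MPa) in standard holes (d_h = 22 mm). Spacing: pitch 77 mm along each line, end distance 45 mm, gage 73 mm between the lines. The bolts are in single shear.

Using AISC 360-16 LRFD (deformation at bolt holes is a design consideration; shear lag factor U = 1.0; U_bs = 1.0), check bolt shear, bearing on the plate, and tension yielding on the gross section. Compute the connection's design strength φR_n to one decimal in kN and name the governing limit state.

Bolt shear: A_b = π(20)²/4 = 314.16 mm². φR_n = 0.75 × 469 × 314.16 × 6 × 1 = 663.0 kN.
Bearing (12 mm plate, F_u = 450 MPa): end bolts L_c = 45 − 22/2 = 34, R_n = min(1.2×34×12×450, 2.4×20×12×450) = 220.32 kN/bolt; interior L_c = 77 − 22 = 55, R_n = 259.2 kN/bolt. φR_n = 0.75 × (2×220.32 + 4×259.2) = 1108.1 kN.
Tension yield (gross): A_g = 229×12 = 2748 mm². φR_n = 0.90 × 300 × 2748 = 742.0 kN.
Governing: min(663.0, 1108.1, 742.0) = 663.0 kN → bolt shear.

663.0 kN (bolt shear governs)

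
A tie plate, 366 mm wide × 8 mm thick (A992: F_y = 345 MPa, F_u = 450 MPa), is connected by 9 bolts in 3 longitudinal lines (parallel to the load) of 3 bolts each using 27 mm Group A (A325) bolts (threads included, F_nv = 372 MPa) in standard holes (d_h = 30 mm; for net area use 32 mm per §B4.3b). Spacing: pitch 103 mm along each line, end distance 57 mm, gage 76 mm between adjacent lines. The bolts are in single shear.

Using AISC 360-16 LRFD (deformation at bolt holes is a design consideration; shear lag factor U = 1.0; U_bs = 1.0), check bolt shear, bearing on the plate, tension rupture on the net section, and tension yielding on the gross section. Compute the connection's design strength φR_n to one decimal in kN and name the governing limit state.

Bolt shear: A_b = π(27)²/4 = 572.56 mm². φR_n = 0.75 × 372 × 572.56 × 9 × 1 = 1437.7 kN.
Bearing (8 mm plate, F_u = 450 MPa): end bolts L_c = 57 − 30/2 = 42, R_n = min(1.2×42×8×450, 2.4×27×8×450) = 181.44 kN/bolt; interior L_c = 103 − 30 = 73, R_n = 233.28 kN/bolt. φR_n = 0.75 × (3×181.44 + 6×233.28) = 1458.0 kN.
Tension rupture (net): A_n = (366 − 3×32)×8 = 2160 mm² (U = 1.0, A_e = A_n). φR_n = 0.75 × 450 × 2160 = 729.0 kN.
Tension yield (gross): A_g = 366×8 = 2928 mm². φR_n = 0.90 × 345 × 2928 = 909.1 kN.
Governing: min(1437.7, 1458.0, 729.0, 909.1) = 729.0 kN → net-section rupture.

729.0 kN (net-section rupture governs)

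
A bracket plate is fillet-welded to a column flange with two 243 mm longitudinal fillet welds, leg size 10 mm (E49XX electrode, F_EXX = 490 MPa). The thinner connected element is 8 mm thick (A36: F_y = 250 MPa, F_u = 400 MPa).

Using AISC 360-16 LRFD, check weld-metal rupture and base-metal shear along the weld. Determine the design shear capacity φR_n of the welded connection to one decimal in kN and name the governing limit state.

Weld metal: throat = 0.707×10 = 7.07 mm, L = 2×243 = 486 mm. φR_n = 0.75 × 0.6 × 490 × 7.07 × 486 = 757.6 kN.
Base metal shear (8 mm plate): yield φR_n = 1.0×0.6×250×8×486 = 583.2 kN; rupture φR_n = 0.75×0.6×400×8×486 = 699.8 kN; take 583.2 kN (yield).
Governing: min(757.6, 583.2) = 583.2 kN → base-metal shear.

583.2 kN (base-metal shear governs)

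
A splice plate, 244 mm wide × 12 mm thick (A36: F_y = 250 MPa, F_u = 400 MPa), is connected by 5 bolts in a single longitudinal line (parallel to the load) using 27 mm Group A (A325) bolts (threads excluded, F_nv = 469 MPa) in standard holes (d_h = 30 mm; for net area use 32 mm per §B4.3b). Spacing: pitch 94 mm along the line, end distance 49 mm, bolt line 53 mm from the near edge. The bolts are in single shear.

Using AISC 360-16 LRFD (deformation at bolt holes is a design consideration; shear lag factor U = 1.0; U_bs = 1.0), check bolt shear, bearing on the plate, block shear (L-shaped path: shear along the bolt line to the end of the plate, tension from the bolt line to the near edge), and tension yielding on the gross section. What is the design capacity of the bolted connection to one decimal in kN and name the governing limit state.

658.8 kN (gross-section yield governs)

Bolt shear: A_b = π(27)²/4 = 572.56 mm². φR_n = 0.75 × 469 × 572.56 × 5 × 1 = 1007.0 kN.
Bearing (12 mm plate, F_u = 400 MPa): end bolts L_c = 49 − 30/2 = 34, R_n = min(1.2×34×12×400, 2.4×27×12×400) = 195.84 kN/bolt; interior L_c = 94 − 30 = 64, R_n = 311.04 kN/bolt. φR_n = 0.75 × (1×195.84 + 4×311.04) = 1080.0 kN.
Block shear: shear path 1×[49+4×94] = 1×425 mm, A_gv = 5100, A_nv = 1×(425 − 4.5×32)×12 = 3372 mm²; tension to near edge: (53 − 0.5×32)×12 = 444 mm². R_n = min(0.6×400×3372, 0.6×250×5100) + 1.0×400×444 = min(809.28, 765) + 177.6 = 942.6 kN. φR_n = 0.75 × 942.6 = 707.0 kN.
Tension yield (gross): A_g = 244×12 = 2928 mm². φR_n = 0.90 × 250 × 2928 = 658.8 kN.
Governing: min(1007.0, 1080.0, 707.0, 658.8) = 658.8 kN → gross-section yield.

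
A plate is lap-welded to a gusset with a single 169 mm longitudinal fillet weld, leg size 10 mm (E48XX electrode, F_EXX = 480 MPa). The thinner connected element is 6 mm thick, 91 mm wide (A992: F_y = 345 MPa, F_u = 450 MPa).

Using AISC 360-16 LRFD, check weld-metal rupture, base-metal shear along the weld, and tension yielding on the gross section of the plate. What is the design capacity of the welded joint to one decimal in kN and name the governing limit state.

169.5 kN (gross-section yield governs)

Weld metal: throat = 0.707×10 = 7.07 mm, L = 169 mm. φR_n = 0.75 × 0.6 × 480 × 7.07 × 169 = 258.1 kN.
Base metal shear (6 mm plate): yield φR_n = 1.0×0.6×345×6×169 = 209.9 kN; rupture φR_n = 0.75×0.6×450×6×169 = 205.3 kN; take 205.3 kN (rupture).
Tension yield (gross): A_g = 91×6 = 546 mm². φR_n = 0.90 × 345 × 546 = 169.5 kN.
Governing: min(258.1, 205.3, 169.5) = 169.5 kN → gross-section yield.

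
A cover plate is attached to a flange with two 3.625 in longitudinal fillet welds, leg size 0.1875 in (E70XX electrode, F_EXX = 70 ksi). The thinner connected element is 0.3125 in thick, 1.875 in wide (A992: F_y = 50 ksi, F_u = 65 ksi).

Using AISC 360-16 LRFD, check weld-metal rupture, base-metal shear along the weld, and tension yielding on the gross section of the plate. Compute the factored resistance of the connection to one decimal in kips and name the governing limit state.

Weld metal: throat = 0.707×0.1875 = 0.13256 in, L = 2×3.625 = 7.25 in. φR_n = 0.75 × 0.6 × 70 × 0.13256 × 7.25 = 30.3 kips.
Base metal shear (0.3125 in plate): yield φR_n = 1.0×0.6×50×0.3125×7.25 = 68.0 kips; rupture φR_n = 0.75×0.6×65×0.3125×7.25 = 66.3 kips; take 66.3 kips (rupture).
Tension yield (gross): A_g = 1.875×0.3125 = 0.58594 in². φR_n = 0.90 × 50 × 0.58594 = 26.4 kips.
Governing: min(30.3, 66.3, 26.4) = 26.4 kips → gross-section yield.

26.4 kips (gross-section yield governs)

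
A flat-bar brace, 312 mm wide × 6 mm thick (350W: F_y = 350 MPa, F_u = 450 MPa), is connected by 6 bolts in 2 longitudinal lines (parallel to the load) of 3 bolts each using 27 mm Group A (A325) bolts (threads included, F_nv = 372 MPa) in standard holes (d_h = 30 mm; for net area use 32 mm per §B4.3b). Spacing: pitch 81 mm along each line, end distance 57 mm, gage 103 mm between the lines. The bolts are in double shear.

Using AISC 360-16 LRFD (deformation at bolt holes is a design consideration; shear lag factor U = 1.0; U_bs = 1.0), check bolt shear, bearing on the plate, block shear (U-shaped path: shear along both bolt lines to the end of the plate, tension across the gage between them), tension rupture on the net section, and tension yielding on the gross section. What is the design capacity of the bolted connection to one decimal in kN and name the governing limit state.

Bolt shear: A_b = π(27)²/4 = 572.56 mm². φR_n = 0.75 × 372 × 572.56 × 6 × 2 = 1916.9 kN.
Bearing (6 mm plate, F_u = 450 MPa): end bolts L_c = 57 − 30/2 = 42, R_n = min(1.2×42×6×450, 2.4×27×6×450) = 136.08 kN/bolt; interior L_c = 81 − 30 = 51, R_n = 165.24 kN/bolt. φR_n = 0.75 × (2×136.08 + 4×165.24) = 699.8 kN.
Block shear: shear path 2×[57+2×81] = 2×219 mm, A_gv = 2628, A_nv = 2×(219 − 2.5×32)×6 = 1668 mm²; tension across gage: (103 − 1×32)×6 = 426 mm². R_n = min(0.6×450×1668, 0.6×350×2628) + 1.0×450×426 = min(450.36, 551.88) + 191.7 = 642.06 kN. φR_n = 0.75 × 642.06 = 481.5 kN.
Tension rupture (net): A_n = (312 − 2×32)×6 = 1488 mm² (U = 1.0, A_e = A_n). φR_n = 0.75 × 450 × 1488 = 502.2 kN.
Tension yield (gross): A_g = 312×6 = 1872 mm². φR_n = 0.90 × 350 × 1872 = 589.7 kN.
Governing: min(1916.9, 699.8, 481.5, 502.2, 589.7) = 481.5 kN → block shear.

481.5 kN (block shear governs)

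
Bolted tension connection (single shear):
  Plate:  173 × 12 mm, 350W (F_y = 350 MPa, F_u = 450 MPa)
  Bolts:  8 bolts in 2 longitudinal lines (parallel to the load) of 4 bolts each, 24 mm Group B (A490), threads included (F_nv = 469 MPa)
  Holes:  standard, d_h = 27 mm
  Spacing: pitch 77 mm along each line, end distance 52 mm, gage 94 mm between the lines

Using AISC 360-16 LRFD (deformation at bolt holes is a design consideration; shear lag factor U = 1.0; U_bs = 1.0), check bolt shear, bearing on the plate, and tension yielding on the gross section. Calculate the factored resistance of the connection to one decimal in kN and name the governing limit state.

653.9 kN (gross-section yield governs)

Bolt shear: A_b = π(24)²/4 = 452.39 mm². φR_n = 0.75 × 469 × 452.39 × 8 × 1 = 1273.0 kN.
Bearing (12 mm plate, F_u = 450 MPa): end bolts L_c = 52 − 27/2 = 38.5, R_n = min(1.2×38.5×12×450, 2.4×24×12×450) = 249.48 kN/bolt; interior L_c = 77 − 27 = 50, R_n = 311.04 kN/bolt. φR_n = 0.75 × (2×249.48 + 6×311.04) = 1773.9 kN.
Tension yield (gross): A_g = 173×12 = 2076 mm². φR_n = 0.90 × 350 × 2076 = 653.9 kN.
Governing: min(1273.0, 1773.9, 653.9) = 653.9 kN → gross-section yield.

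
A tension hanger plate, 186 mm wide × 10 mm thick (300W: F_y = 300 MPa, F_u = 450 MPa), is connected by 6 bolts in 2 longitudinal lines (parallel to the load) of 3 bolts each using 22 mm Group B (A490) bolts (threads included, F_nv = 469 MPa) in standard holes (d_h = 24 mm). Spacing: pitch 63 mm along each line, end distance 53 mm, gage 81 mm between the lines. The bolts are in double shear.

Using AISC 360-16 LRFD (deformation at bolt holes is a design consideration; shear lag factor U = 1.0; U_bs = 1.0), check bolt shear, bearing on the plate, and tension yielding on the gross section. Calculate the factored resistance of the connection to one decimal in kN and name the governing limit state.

502.2 kN (gross-section yield governs)

Bolt shear: A_b = π(22)²/4 = 380.13 mm². φR_n = 0.75 × 469 × 380.13 × 6 × 2 = 1604.5 kN.
Bearing (10 mm plate, F_u = 450 MPa): end bolts L_c = 53 − 24/2 = 41, R_n = min(1.2×41×10×450, 2.4×22×10×450) = 221.4 kN/bolt; interior L_c = 63 − 24 = 39, R_n = 210.6 kN/bolt. φR_n = 0.75 × (2×221.4 + 4×210.6) = 963.9 kN.
Tension yield (gross): A_g = 186×10 = 1860 mm². φR_n = 0.90 × 300 × 1860 = 502.2 kN.
Governing: min(1604.5, 963.9, 502.2) = 502.2 kN → gross-section yield.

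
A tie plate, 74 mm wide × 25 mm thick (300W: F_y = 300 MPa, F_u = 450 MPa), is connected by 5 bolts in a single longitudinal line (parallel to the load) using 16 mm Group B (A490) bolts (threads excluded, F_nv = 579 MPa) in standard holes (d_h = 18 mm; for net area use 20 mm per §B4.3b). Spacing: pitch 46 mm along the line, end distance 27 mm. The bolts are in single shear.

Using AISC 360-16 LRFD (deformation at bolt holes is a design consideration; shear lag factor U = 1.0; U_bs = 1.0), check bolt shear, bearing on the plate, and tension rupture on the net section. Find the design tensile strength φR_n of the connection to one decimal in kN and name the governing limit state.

Bolt shear: A_b = π(16)²/4 = 201.06 mm². φR_n = 0.75 × 579 × 201.06 × 5 × 1 = 436.6 kN.
Bearing (25 mm plate, F_u = 450 MPa): end bolts L_c = 27 − 18/2 = 18, R_n = min(1.2×18×25×450, 2.4×16×25×450) = 243 kN/bolt; interior L_c = 46 − 18 = 28, R_n = 378 kN/bolt. φR_n = 0.75 × (1×243 + 4×378) = 1316.3 kN.
Tension rupture (net): A_n = (74 − 1×20)×25 = 1350 mm² (U = 1.0, A_e = A_n). φR_n = 0.75 × 450 × 1350 = 455.6 kN.
Governing: min(436.6, 1316.3, 455.6) = 436.6 kN → bolt shear.

436.6 kN (bolt shear governs)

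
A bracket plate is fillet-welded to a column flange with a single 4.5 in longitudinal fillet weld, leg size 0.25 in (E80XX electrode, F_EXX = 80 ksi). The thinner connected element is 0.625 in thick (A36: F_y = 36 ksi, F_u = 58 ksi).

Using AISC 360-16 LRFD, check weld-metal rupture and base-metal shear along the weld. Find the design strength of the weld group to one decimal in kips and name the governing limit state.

Weld metal: throat = 0.707×0.25 = 0.17675 in, L = 4.5 in. φR_n = 0.75 × 0.6 × 80 × 0.17675 × 4.5 = 28.6 kips.
Base metal shear (0.625 in plate): yield φR_n = 1.0×0.6×36×0.625×4.5 = 60.8 kips; rupture φR_n = 0.75×0.6×58×0.625×4.5 = 73.4 kips; take 60.8 kips (yield).
Governing: min(28.6, 60.8) = 28.6 kips → weld metal.

28.6 kips (weld metal governs)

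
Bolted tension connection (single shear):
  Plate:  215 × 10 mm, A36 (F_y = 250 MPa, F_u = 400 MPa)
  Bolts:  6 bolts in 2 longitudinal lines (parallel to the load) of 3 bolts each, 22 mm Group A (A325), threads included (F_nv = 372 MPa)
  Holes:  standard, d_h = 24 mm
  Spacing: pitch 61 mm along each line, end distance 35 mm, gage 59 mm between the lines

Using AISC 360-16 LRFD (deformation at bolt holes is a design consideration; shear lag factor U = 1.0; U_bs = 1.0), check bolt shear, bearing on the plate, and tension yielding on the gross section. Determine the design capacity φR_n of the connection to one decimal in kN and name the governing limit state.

Bolt shear: A_b = π(22)²/4 = 380.13 mm². φR_n = 0.75 × 372 × 380.13 × 6 × 1 = 636.3 kN.
Bearing (10 mm plate, F_u = 400 MPa): end bolts L_c = 35 − 24/2 = 23, R_n = min(1.2×23×10×400, 2.4×22×10×400) = 110.4 kN/bolt; interior L_c = 61 − 24 = 37, R_n = 177.6 kN/bolt. φR_n = 0.75 × (2×110.4 + 4×177.6) = 698.4 kN.
Tension yield (gross): A_g = 215×10 = 2150 mm². φR_n = 0.90 × 250 × 2150 = 483.8 kN.
Governing: min(636.3, 698.4, 483.8) = 483.8 kN → gross-section yield.

483.8 kN (gross-section yield governs)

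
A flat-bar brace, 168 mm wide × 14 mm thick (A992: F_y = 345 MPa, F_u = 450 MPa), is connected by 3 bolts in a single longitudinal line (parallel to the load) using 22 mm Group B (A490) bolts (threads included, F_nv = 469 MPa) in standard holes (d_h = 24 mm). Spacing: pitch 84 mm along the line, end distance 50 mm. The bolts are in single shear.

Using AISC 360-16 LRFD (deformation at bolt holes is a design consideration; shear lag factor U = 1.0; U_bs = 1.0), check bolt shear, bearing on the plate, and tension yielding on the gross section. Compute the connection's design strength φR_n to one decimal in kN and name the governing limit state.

401.1 kN (bolt shear governs)

Bolt shear: A_b = π(22)²/4 = 380.13 mm². φR_n = 0.75 × 469 × 380.13 × 3 × 1 = 401.1 kN.
Bearing (14 mm plate, F_u = 450 MPa): end bolts L_c = 50 − 24/2 = 38, R_n = min(1.2×38×14×450, 2.4×22×14×450) = 287.28 kN/bolt; interior L_c = 84 − 24 = 60, R_n = 332.64 kN/bolt. φR_n = 0.75 × (1×287.28 + 2×332.64) = 714.4 kN.
Tension yield (gross): A_g = 168×14 = 2352 mm². φR_n = 0.90 × 345 × 2352 = 730.3 kN.
Governing: min(401.1, 714.4, 730.3) = 401.1 kN → bolt shear.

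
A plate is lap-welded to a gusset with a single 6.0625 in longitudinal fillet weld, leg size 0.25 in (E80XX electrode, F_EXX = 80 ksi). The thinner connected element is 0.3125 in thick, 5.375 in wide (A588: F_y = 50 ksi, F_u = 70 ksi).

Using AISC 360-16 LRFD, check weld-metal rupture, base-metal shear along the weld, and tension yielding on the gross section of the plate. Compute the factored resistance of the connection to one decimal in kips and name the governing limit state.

38.6 kips (weld metal governs)

Weld metal: throat = 0.707×0.25 = 0.17675 in, L = 6.0625 in. φR_n = 0.75 × 0.6 × 80 × 0.17675 × 6.0625 = 38.6 kips.
Base metal shear (0.3125 in plate): yield φR_n = 1.0×0.6×50×0.3125×6.0625 = 56.8 kips; rupture φR_n = 0.75×0.6×70×0.3125×6.0625 = 59.7 kips; take 56.8 kips (yield).
Tension yield (gross): A_g = 5.375×0.3125 = 1.6797 in². φR_n = 0.90 × 50 × 1.6797 = 75.6 kips.
Governing: min(38.6, 56.8, 75.6) = 38.6 kips → weld metal.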